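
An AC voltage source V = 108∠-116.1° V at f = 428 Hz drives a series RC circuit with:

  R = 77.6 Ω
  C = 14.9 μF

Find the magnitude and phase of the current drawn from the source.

Step 1 — Angular frequency: ω = 2π·f = 2π·428 = 2689 rad/s.
Step 2 — Component impedances:
  R: Z = R = 77.6 Ω
  C: Z = 1/(jωC) = -j/(ω·C) = 0 - j24.96 Ω
Step 3 — Series combination: Z_total = R + C = 77.6 - j24.96 Ω = 81.51∠-17.8° Ω.
Step 4 — Source phasor: V = 108∠-116.1° V = -47.51 - j96.99 V.
Step 5 — Ohm's law: I = V / Z_total = (-47.51 - j96.99) / (77.6 - j24.96) = -0.1906 - j1.311 A.
Step 6 — Convert to polar: |I| = 1.325 A, ∠I = -98.3°.

I = 1.325∠-98.3° A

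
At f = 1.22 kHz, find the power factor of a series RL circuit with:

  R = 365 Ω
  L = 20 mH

Step 1 — Angular frequency: ω = 2π·f = 2π·1220 = 7665 rad/s.
Step 2 — Component impedances:
  R: Z = R = 365 Ω
  L: Z = jωL = j·7665·0.02 = 0 + j153.3 Ω
Step 3 — Series combination: Z_total = R + L = 365 + j153.3 Ω = 395.9∠22.8° Ω.
Step 4 — Power factor: PF = cos(φ) = Re(Z)/|Z| = 365/395.89 = 0.922.
Step 5 — Type: Im(Z) = 153.3 ⇒ lagging (phase φ = 22.8°).

PF = 0.922 (lagging, φ = 22.8°)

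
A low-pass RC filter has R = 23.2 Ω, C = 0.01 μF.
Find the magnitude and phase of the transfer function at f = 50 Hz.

Step 1 — Angular frequency: ω = 2π·50 = 314.2 rad/s.
Step 2 — Transfer function: H(jω) = 1/(1 + jωRC).
Step 3 — Denominator: 1 + jωRC = 1 + j·314.2·23.2·1e-08 = 1 + j7.288e-05.
Step 4 — H = 1 - j7.288e-05.
Step 5 — Magnitude: |H| = 1 (-0.0 dB); phase: φ = -0.0°.

|H| = 1 (-0.0 dB), φ = -0.0°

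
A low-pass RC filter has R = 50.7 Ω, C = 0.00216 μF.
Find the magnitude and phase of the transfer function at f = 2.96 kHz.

Step 1 — Angular frequency: ω = 2π·2960 = 1.86e+04 rad/s.
Step 2 — Transfer function: H(jω) = 1/(1 + jωRC).
Step 3 — Denominator: 1 + jωRC = 1 + j·1.86e+04·50.7·2.16e-09 = 1 + j0.002037.
Step 4 — H = 1 - j0.002037.
Step 5 — Magnitude: |H| = 1 (-0.0 dB); phase: φ = -0.1°.

|H| = 1 (-0.0 dB), φ = -0.1°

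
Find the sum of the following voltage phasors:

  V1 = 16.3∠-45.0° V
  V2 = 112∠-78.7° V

Step 1 — Convert each phasor to rectangular form:
  V1 = 16.3·(cos(-45.0°) + j·sin(-45.0°)) = 11.53 - j11.53 V
  V2 = 112·(cos(-78.7°) + j·sin(-78.7°)) = 21.95 - j109.8 V
Step 2 — Sum components: V_total = 33.47 - j121.4 V.
Step 3 — Convert to polar: |V_total| = 125.9 V, ∠V_total = -74.6°.

V_total = 125.9∠-74.6° V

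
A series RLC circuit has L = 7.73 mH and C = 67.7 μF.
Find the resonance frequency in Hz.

Step 1 — Resonance condition Im(Z)=0 gives ω₀ = 1/√(LC).
Step 2 — ω₀ = 1/√(0.00773·6.77e-05) = 1382 rad/s.
Step 3 — f₀ = ω₀/(2π) = 220 Hz.

f₀ = 220 Hz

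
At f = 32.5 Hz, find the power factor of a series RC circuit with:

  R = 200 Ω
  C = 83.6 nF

Step 1 — Angular frequency: ω = 2π·f = 2π·32.5 = 204.2 rad/s.
Step 2 — Component impedances:
  R: Z = R = 200 Ω
  C: Z = 1/(jωC) = -j/(ω·C) = 0 - j5.858e+04 Ω
Step 3 — Series combination: Z_total = R + C = 200 - j5.858e+04 Ω = 5.858e+04∠-89.8° Ω.
Step 4 — Power factor: PF = cos(φ) = Re(Z)/|Z| = 200/5.858e+04 = 0.003414.
Step 5 — Type: Im(Z) = -5.858e+04 ⇒ leading (phase φ = -89.8°).

PF = 0.003414 (leading, φ = -89.8°)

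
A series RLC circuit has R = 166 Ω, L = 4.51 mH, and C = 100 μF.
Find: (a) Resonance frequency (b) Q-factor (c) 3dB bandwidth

Step 1 — Resonance: ω₀ = 1/√(LC) = 1/√(0.00451·0.0001) = 1489 rad/s.
Step 2 — f₀ = ω₀/(2π) = 237 Hz.
Step 3 — Series Q: Q = ω₀L/R = 1489·0.00451/166 = 0.04046.
Step 4 — Bandwidth: Δω = ω₀/Q = 3.681e+04 rad/s; BW = Δω/(2π) = 5858 Hz.

(a) f₀ = 237 Hz  (b) Q = 0.04046  (c) BW = 5858 Hz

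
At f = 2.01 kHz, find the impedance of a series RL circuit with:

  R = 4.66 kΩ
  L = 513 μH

Step 1 — Angular frequency: ω = 2π·f = 2π·2010 = 1.263e+04 rad/s.
Step 2 — Component impedances:
  R: Z = R = 4660 Ω
  L: Z = jωL = j·1.263e+04·0.000513 = 0 + j6.479 Ω
Step 3 — Series combination: Z_total = R + L = 4660 + j6.479 Ω = 4660∠0.1° Ω.

Z = 4660 + j6.479 Ω = 4660∠0.1° Ω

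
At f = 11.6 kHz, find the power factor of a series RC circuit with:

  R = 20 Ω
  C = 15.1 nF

Step 1 — Angular frequency: ω = 2π·f = 2π·1.16e+04 = 7.288e+04 rad/s.
Step 2 — Component impedances:
  R: Z = R = 20 Ω
  C: Z = 1/(jωC) = -j/(ω·C) = 0 - j908.6 Ω
Step 3 — Series combination: Z_total = R + C = 20 - j908.6 Ω = 908.8∠-88.7° Ω.
Step 4 — Power factor: PF = cos(φ) = Re(Z)/|Z| = 20/908.8 = 0.02201.
Step 5 — Type: Im(Z) = -908.6 ⇒ leading (phase φ = -88.7°).

PF = 0.02201 (leading, φ = -88.7°)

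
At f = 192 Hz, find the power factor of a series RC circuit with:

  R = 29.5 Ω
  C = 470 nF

Step 1 — Angular frequency: ω = 2π·f = 2π·192 = 1206 rad/s.
Step 2 — Component impedances:
  R: Z = R = 29.5 Ω
  C: Z = 1/(jωC) = -j/(ω·C) = 0 - j1764 Ω
Step 3 — Series combination: Z_total = R + C = 29.5 - j1764 Ω = 1764∠-89.0° Ω.
Step 4 — Power factor: PF = cos(φ) = Re(Z)/|Z| = 29.5/1764 = 0.01672.
Step 5 — Type: Im(Z) = -1764 ⇒ leading (phase φ = -89.0°).

PF = 0.01672 (leading, φ = -89.0°)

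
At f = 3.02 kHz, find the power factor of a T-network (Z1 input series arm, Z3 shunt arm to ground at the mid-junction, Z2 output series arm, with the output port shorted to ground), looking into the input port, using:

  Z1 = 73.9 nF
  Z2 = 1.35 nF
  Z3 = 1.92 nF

Step 1 — Angular frequency: ω = 2π·f = 2π·3020 = 1.898e+04 rad/s.
Step 2 — Component impedances:
  Z1: Z = 1/(jωC) = -j/(ω·C) = 0 - j713.1 Ω
  Z2: Z = 1/(jωC) = -j/(ω·C) = 0 - j3.904e+04 Ω
  Z3: Z = 1/(jωC) = -j/(ω·C) = 0 - j2.745e+04 Ω
Step 3 — With the output port shorted to ground, the output series arm Z2 runs from the junction to ground; the shunt arm Z3 also runs from the junction to ground. They appear in parallel: Z3 || Z2 = 0 - j1.612e+04 Ω.
Step 4 — Series with input arm Z1: Z_in = Z1 + (Z3 || Z2) = 0 - j1.683e+04 Ω = 1.683e+04∠-90.0° Ω.
Step 5 — Power factor: PF = cos(φ) = Re(Z)/|Z| = 0/1.683e+04 = 0.
Step 6 — Type: Im(Z) = -1.683e+04 ⇒ leading (phase φ = -90.0°).

PF = 0 (leading, φ = -90.0°)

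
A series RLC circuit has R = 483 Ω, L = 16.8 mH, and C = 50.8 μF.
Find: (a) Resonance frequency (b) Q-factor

Step 1 — Resonance condition Im(Z)=0 gives ω₀ = 1/√(LC).
Step 2 — ω₀ = 1/√(0.0168·5.08e-05) = 1082 rad/s.
Step 3 — f₀ = ω₀/(2π) = 172.3 Hz.
Step 4 — Series Q: Q = ω₀L/R = 1082·0.0168/483 = 0.03765.

(a) f₀ = 172.3 Hz  (b) Q = 0.03765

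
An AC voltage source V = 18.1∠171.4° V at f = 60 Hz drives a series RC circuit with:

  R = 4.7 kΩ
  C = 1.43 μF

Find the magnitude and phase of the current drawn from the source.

Step 1 — Angular frequency: ω = 2π·f = 2π·60 = 377 rad/s.
Step 2 — Component impedances:
  R: Z = R = 4700 Ω
  C: Z = 1/(jωC) = -j/(ω·C) = 0 - j1855 Ω
Step 3 — Series combination: Z_total = R + C = 4700 - j1855 Ω = 5053∠-21.5° Ω.
Step 4 — Source phasor: V = 18.1∠171.4° V = -17.9 + j2.707 V.
Step 5 — Ohm's law: I = V / Z_total = (-17.9 + j2.707) / (4700 - j1855) = -0.003491 - j0.000802 A.
Step 6 — Convert to polar: |I| = 0.003582 A, ∠I = -167.1°.

I = 0.003582∠-167.1° A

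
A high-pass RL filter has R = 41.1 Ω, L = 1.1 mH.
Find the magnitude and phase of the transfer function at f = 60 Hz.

Step 1 — Angular frequency: ω = 2π·60 = 377 rad/s.
Step 2 — Transfer function: H(jω) = jωL/(R + jωL).
Step 3 — Numerator jωL = j·0.4147; denominator R + jωL = 41.1 + j0.4147.
Step 4 — H = 0.0001018 + j0.01009.
Step 5 — Magnitude: |H| = 0.01009 (-39.9 dB); phase: φ = 89.4°.

|H| = 0.01009 (-39.9 dB), φ = 89.4°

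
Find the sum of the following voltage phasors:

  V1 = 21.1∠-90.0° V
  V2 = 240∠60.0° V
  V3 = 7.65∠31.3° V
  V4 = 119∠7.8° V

Step 1 — Convert each phasor to rectangular form:
  V1 = 21.1·(cos(-90.0°) + j·sin(-90.0°)) = 0 - j21.1 V
  V2 = 240·(cos(60.0°) + j·sin(60.0°)) = 120 + j207.8 V
  V3 = 7.65·(cos(31.3°) + j·sin(31.3°)) = 6.537 + j3.974 V
  V4 = 119·(cos(7.8°) + j·sin(7.8°)) = 117.9 + j16.15 V
Step 2 — Sum components: V_total = 244.4 + j206.9 V.
Step 3 — Convert to polar: |V_total| = 320.2 V, ∠V_total = 40.2°.

V_total = 320.2∠40.2° V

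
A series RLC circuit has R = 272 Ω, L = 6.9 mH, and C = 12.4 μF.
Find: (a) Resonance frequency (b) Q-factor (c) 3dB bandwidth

Step 1 — Resonance: ω₀ = 1/√(LC) = 1/√(0.0069·1.24e-05) = 3419 rad/s.
Step 2 — f₀ = ω₀/(2π) = 544.1 Hz.
Step 3 — Series Q: Q = ω₀L/R = 3419·0.0069/272 = 0.08673.
Step 4 — Bandwidth: Δω = ω₀/Q = 3.942e+04 rad/s; BW = Δω/(2π) = 6274 Hz.

(a) f₀ = 544.1 Hz  (b) Q = 0.08673  (c) BW = 6274 Hz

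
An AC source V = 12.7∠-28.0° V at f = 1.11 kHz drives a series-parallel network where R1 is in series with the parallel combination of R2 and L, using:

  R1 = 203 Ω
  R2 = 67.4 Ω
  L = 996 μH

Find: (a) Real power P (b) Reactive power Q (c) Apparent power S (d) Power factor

Step 1 — Angular frequency: ω = 2π·f = 2π·1110 = 6974 rad/s.
Step 2 — Component impedances:
  R1: Z = R = 203 Ω
  R2: Z = R = 67.4 Ω
  L: Z = jωL = j·6974·0.000996 = 0 + j6.946 Ω
Step 3 — Parallel branch: R2 || L = 1/(1/R2 + 1/L) = 0.7084 + j6.873 Ω.
Step 4 — Series with R1: Z_total = R1 + (R2 || L) = 203.7 + j6.873 Ω = 203.8∠1.9° Ω.
Step 5 — Source phasor: V = 12.7∠-28.0° V = 11.21 - j5.962 V.
Step 6 — Current: I = V / Z = 0.054 - j0.03109 A = 0.06231∠-29.9° A.
Step 7 — Complex power: S = V·I* = 0.7909 + j0.02669 VA.
Step 8 — Real power: P = Re(S) = 0.7909 W.
Step 9 — Reactive power: Q = Im(S) = 0.02669 VAR.
Step 10 — Apparent power: |S| = 0.7913 VA.
Step 11 — Power factor: PF = P/|S| = 0.9994 (lagging).

(a) P = 0.7909 W  (b) Q = 0.02669 VAR  (c) S = 0.7913 VA  (d) PF = 0.9994 (lagging)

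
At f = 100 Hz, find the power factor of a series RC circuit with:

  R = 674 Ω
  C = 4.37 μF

Step 1 — Angular frequency: ω = 2π·f = 2π·100 = 628.3 rad/s.
Step 2 — Component impedances:
  R: Z = R = 674 Ω
  C: Z = 1/(jωC) = -j/(ω·C) = 0 - j364.2 Ω
Step 3 — Series combination: Z_total = R + C = 674 - j364.2 Ω = 766.1∠-28.4° Ω.
Step 4 — Power factor: PF = cos(φ) = Re(Z)/|Z| = 674/766.1 = 0.8798.
Step 5 — Type: Im(Z) = -364.2 ⇒ leading (phase φ = -28.4°).

PF = 0.8798 (leading, φ = -28.4°)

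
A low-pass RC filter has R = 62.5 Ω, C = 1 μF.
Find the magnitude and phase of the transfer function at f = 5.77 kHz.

Step 1 — Angular frequency: ω = 2π·5770 = 3.625e+04 rad/s.
Step 2 — Transfer function: H(jω) = 1/(1 + jωRC).
Step 3 — Denominator: 1 + jωRC = 1 + j·3.625e+04·62.5·1e-06 = 1 + j2.266.
Step 4 — H = 0.163 - j0.3694.
Step 5 — Magnitude: |H| = 0.4038 (-7.9 dB); phase: φ = -66.2°.

|H| = 0.4038 (-7.9 dB), φ = -66.2°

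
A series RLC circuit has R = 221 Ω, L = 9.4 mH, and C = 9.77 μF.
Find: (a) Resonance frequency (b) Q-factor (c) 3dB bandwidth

Step 1 — Resonance: ω₀ = 1/√(LC) = 1/√(0.0094·9.77e-06) = 3300 rad/s.
Step 2 — f₀ = ω₀/(2π) = 525.2 Hz.
Step 3 — Series Q: Q = ω₀L/R = 3300·0.0094/221 = 0.1404.
Step 4 — Bandwidth: Δω = ω₀/Q = 2.351e+04 rad/s; BW = Δω/(2π) = 3742 Hz.

(a) f₀ = 525.2 Hz  (b) Q = 0.1404  (c) BW = 3742 Hz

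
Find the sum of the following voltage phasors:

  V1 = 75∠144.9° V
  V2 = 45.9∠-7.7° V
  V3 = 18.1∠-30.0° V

Step 1 — Convert each phasor to rectangular form:
  V1 = 75·(cos(144.9°) + j·sin(144.9°)) = -61.36 + j43.13 V
  V2 = 45.9·(cos(-7.7°) + j·sin(-7.7°)) = 45.49 - j6.15 V
  V3 = 18.1·(cos(-30.0°) + j·sin(-30.0°)) = 15.68 - j9.05 V
Step 2 — Sum components: V_total = -0.2 + j27.93 V.
Step 3 — Convert to polar: |V_total| = 27.93 V, ∠V_total = 90.4°.

V_total = 27.93∠90.4° V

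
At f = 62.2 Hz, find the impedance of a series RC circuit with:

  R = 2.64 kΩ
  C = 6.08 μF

Step 1 — Angular frequency: ω = 2π·f = 2π·62.2 = 390.8 rad/s.
Step 2 — Component impedances:
  R: Z = R = 2640 Ω
  C: Z = 1/(jωC) = -j/(ω·C) = 0 - j420.8 Ω
Step 3 — Series combination: Z_total = R + C = 2640 - j420.8 Ω = 2673∠-9.1° Ω.

Z = 2640 - j420.8 Ω = 2673∠-9.1° Ω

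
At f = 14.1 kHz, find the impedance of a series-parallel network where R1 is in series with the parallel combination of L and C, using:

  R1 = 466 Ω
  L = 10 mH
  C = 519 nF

Step 1 — Angular frequency: ω = 2π·f = 2π·1.41e+04 = 8.859e+04 rad/s.
Step 2 — Component impedances:
  R1: Z = R = 466 Ω
  L: Z = jωL = j·8.859e+04·0.01 = 0 + j885.9 Ω
  C: Z = 1/(jωC) = -j/(ω·C) = 0 - j21.75 Ω
Step 3 — Parallel branch: L || C = 1/(1/L + 1/C) = 0 - j22.3 Ω.
Step 4 — Series with R1: Z_total = R1 + (L || C) = 466 - j22.3 Ω = 466.5∠-2.7° Ω.

Z = 466 - j22.3 Ω = 466.5∠-2.7° Ω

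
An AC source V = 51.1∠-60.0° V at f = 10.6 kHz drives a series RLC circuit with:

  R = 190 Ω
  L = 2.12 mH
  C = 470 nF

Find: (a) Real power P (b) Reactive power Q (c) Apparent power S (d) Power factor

Step 1 — Angular frequency: ω = 2π·f = 2π·1.06e+04 = 6.66e+04 rad/s.
Step 2 — Component impedances:
  R: Z = R = 190 Ω
  L: Z = jωL = j·6.66e+04·0.00212 = 0 + j141.2 Ω
  C: Z = 1/(jωC) = -j/(ω·C) = 0 - j31.95 Ω
Step 3 — Series combination: Z_total = R + L + C = 190 + j109.2 Ω = 219.2∠29.9° Ω.
Step 4 — Source phasor: V = 51.1∠-60.0° V = 25.55 - j44.25 V.
Step 5 — Current: I = V / Z = 0.0004116 - j0.2332 A = 0.2332∠-89.9° A.
Step 6 — Complex power: S = V·I* = 10.33 + j5.939 VA.
Step 7 — Real power: P = Re(S) = 10.33 W.
Step 8 — Reactive power: Q = Im(S) = 5.939 VAR.
Step 9 — Apparent power: |S| = 11.91 VA.
Step 10 — Power factor: PF = P/|S| = 0.8669 (lagging).

(a) P = 10.33 W  (b) Q = 5.939 VAR  (c) S = 11.91 VA  (d) PF = 0.8669 (lagging)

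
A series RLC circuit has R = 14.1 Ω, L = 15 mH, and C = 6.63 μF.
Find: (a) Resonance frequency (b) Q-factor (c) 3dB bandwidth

Step 1 — Resonance: ω₀ = 1/√(LC) = 1/√(0.015·6.63e-06) = 3171 rad/s.
Step 2 — f₀ = ω₀/(2π) = 504.7 Hz.
Step 3 — Series Q: Q = ω₀L/R = 3171·0.015/14.1 = 3.373.
Step 4 — Bandwidth: Δω = ω₀/Q = 940 rad/s; BW = Δω/(2π) = 149.6 Hz.

(a) f₀ = 504.7 Hz  (b) Q = 3.373  (c) BW = 149.6 Hz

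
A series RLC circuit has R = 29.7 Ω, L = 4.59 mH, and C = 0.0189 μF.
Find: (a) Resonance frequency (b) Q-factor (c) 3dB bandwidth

Step 1 — Resonance: ω₀ = 1/√(LC) = 1/√(0.00459·1.89e-08) = 1.074e+05 rad/s.
Step 2 — f₀ = ω₀/(2π) = 1.709e+04 Hz.
Step 3 — Series Q: Q = ω₀L/R = 1.074e+05·0.00459/29.7 = 16.59.
Step 4 — Bandwidth: Δω = ω₀/Q = 6471 rad/s; BW = Δω/(2π) = 1030 Hz.

(a) f₀ = 1.709e+04 Hz  (b) Q = 16.59  (c) BW = 1030 Hz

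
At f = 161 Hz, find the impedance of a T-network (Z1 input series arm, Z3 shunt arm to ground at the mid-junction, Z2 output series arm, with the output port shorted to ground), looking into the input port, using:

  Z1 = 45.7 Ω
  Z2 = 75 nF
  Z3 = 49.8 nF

Step 1 — Angular frequency: ω = 2π·f = 2π·161 = 1012 rad/s.
Step 2 — Component impedances:
  Z1: Z = R = 45.7 Ω
  Z2: Z = 1/(jωC) = -j/(ω·C) = 0 - j1.318e+04 Ω
  Z3: Z = 1/(jωC) = -j/(ω·C) = 0 - j1.985e+04 Ω
Step 3 — With the output port shorted to ground, the output series arm Z2 runs from the junction to ground; the shunt arm Z3 also runs from the junction to ground. They appear in parallel: Z3 || Z2 = 0 - j7921 Ω.
Step 4 — Series with input arm Z1: Z_in = Z1 + (Z3 || Z2) = 45.7 - j7921 Ω = 7921∠-89.7° Ω.

Z = 45.7 - j7921 Ω = 7921∠-89.7° Ω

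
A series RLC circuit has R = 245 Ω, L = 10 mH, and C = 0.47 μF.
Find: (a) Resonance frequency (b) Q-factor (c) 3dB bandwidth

Step 1 — Resonance: ω₀ = 1/√(LC) = 1/√(0.01·4.7e-07) = 1.459e+04 rad/s.
Step 2 — f₀ = ω₀/(2π) = 2322 Hz.
Step 3 — Series Q: Q = ω₀L/R = 1.459e+04·0.01/245 = 0.5954.
Step 4 — Bandwidth: Δω = ω₀/Q = 2.45e+04 rad/s; BW = Δω/(2π) = 3899 Hz.

(a) f₀ = 2322 Hz  (b) Q = 0.5954  (c) BW = 3899 Hz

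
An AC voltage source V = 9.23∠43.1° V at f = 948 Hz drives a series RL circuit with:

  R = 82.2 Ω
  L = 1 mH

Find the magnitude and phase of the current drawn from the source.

Step 1 — Angular frequency: ω = 2π·f = 2π·948 = 5956 rad/s.
Step 2 — Component impedances:
  R: Z = R = 82.2 Ω
  L: Z = jωL = j·5956·0.001 = 0 + j5.956 Ω
Step 3 — Series combination: Z_total = R + L = 82.2 + j5.956 Ω = 82.42∠4.1° Ω.
Step 4 — Source phasor: V = 9.23∠43.1° V = 6.739 + j6.307 V.
Step 5 — Ohm's law: I = V / Z_total = (6.739 + j6.307) / (82.2 + j5.956) = 0.08709 + j0.07041 A.
Step 6 — Convert to polar: |I| = 0.112 A, ∠I = 39.0°.

I = 0.112∠39.0° A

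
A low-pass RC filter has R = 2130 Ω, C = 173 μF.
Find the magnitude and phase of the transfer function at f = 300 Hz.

Step 1 — Angular frequency: ω = 2π·300 = 1885 rad/s.
Step 2 — Transfer function: H(jω) = 1/(1 + jωRC).
Step 3 — Denominator: 1 + jωRC = 1 + j·1885·2130·0.000173 = 1 + j694.6.
Step 4 — H = 2.073e-06 - j0.00144.
Step 5 — Magnitude: |H| = 0.00144 (-56.8 dB); phase: φ = -89.9°.

|H| = 0.00144 (-56.8 dB), φ = -89.9°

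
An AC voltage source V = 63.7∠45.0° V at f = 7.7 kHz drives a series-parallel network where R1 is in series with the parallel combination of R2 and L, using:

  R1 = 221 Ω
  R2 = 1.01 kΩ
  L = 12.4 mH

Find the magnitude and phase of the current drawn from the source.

Step 1 — Angular frequency: ω = 2π·f = 2π·7700 = 4.838e+04 rad/s.
Step 2 — Component impedances:
  R1: Z = R = 221 Ω
  R2: Z = R = 1010 Ω
  L: Z = jωL = j·4.838e+04·0.0124 = 0 + j599.9 Ω
Step 3 — Parallel branch: R2 || L = 1/(1/R2 + 1/L) = 263.4 + j443.5 Ω.
Step 4 — Series with R1: Z_total = R1 + (R2 || L) = 484.4 + j443.5 Ω = 656.7∠42.5° Ω.
Step 5 — Source phasor: V = 63.7∠45.0° V = 45.04 + j45.04 V.
Step 6 — Ohm's law: I = V / Z_total = (45.04 + j45.04) / (484.4 + j443.5) = 0.0969 + j0.004276 A.
Step 7 — Convert to polar: |I| = 0.09699 A, ∠I = 2.5°.

I = 0.09699∠2.5° A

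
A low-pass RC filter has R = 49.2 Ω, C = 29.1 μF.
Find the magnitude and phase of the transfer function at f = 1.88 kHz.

Step 1 — Angular frequency: ω = 2π·1880 = 1.181e+04 rad/s.
Step 2 — Transfer function: H(jω) = 1/(1 + jωRC).
Step 3 — Denominator: 1 + jωRC = 1 + j·1.181e+04·49.2·2.91e-05 = 1 + j16.91.
Step 4 — H = 0.003484 - j0.05892.
Step 5 — Magnitude: |H| = 0.05903 (-24.6 dB); phase: φ = -86.6°.

|H| = 0.05903 (-24.6 dB), φ = -86.6°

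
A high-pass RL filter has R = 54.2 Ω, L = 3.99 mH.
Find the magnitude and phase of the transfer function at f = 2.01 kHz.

Step 1 — Angular frequency: ω = 2π·2010 = 1.263e+04 rad/s.
Step 2 — Transfer function: H(jω) = jωL/(R + jωL).
Step 3 — Numerator jωL = j·50.39; denominator R + jωL = 54.2 + j50.39.
Step 4 — H = 0.4636 + j0.4987.
Step 5 — Magnitude: |H| = 0.6809 (-3.3 dB); phase: φ = 47.1°.

|H| = 0.6809 (-3.3 dB), φ = 47.1°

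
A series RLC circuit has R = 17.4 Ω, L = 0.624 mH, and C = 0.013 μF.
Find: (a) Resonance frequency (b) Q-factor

Step 1 — Resonance condition Im(Z)=0 gives ω₀ = 1/√(LC).
Step 2 — ω₀ = 1/√(0.000624·1.3e-08) = 3.511e+05 rad/s.
Step 3 — f₀ = ω₀/(2π) = 5.588e+04 Hz.
Step 4 — Series Q: Q = ω₀L/R = 3.511e+05·0.000624/17.4 = 12.59.

(a) f₀ = 5.588e+04 Hz  (b) Q = 12.59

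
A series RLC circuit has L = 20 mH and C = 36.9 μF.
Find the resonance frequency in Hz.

Step 1 — Resonance condition Im(Z)=0 gives ω₀ = 1/√(LC).
Step 2 — ω₀ = 1/√(0.02·3.69e-05) = 1164 rad/s.
Step 3 — f₀ = ω₀/(2π) = 185.3 Hz.

f₀ = 185.3 Hz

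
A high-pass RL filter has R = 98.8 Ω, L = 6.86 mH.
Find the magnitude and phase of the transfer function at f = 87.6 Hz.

Step 1 — Angular frequency: ω = 2π·87.6 = 550.4 rad/s.
Step 2 — Transfer function: H(jω) = jωL/(R + jωL).
Step 3 — Numerator jωL = j·3.776; denominator R + jωL = 98.8 + j3.776.
Step 4 — H = 0.001458 + j0.03816.
Step 5 — Magnitude: |H| = 0.03819 (-28.4 dB); phase: φ = 87.8°.

|H| = 0.03819 (-28.4 dB), φ = 87.8°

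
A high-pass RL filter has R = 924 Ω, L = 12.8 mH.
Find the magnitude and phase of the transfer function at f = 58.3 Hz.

Step 1 — Angular frequency: ω = 2π·58.3 = 366.3 rad/s.
Step 2 — Transfer function: H(jω) = jωL/(R + jωL).
Step 3 — Numerator jωL = j·4.689; denominator R + jωL = 924 + j4.689.
Step 4 — H = 2.575e-05 + j0.005074.
Step 5 — Magnitude: |H| = 0.005074 (-45.9 dB); phase: φ = 89.7°.

|H| = 0.005074 (-45.9 dB), φ = 89.7°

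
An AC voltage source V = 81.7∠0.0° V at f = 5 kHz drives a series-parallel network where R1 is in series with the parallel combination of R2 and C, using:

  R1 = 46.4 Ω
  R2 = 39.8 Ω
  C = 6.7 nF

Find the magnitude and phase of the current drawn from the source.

Step 1 — Angular frequency: ω = 2π·f = 2π·5000 = 3.142e+04 rad/s.
Step 2 — Component impedances:
  R1: Z = R = 46.4 Ω
  R2: Z = R = 39.8 Ω
  C: Z = 1/(jωC) = -j/(ω·C) = 0 - j4751 Ω
Step 3 — Parallel branch: R2 || C = 1/(1/R2 + 1/C) = 39.8 - j0.3334 Ω.
Step 4 — Series with R1: Z_total = R1 + (R2 || C) = 86.2 - j0.3334 Ω = 86.2∠-0.2° Ω.
Step 5 — Source phasor: V = 81.7∠0.0° V = 81.7 V.
Step 6 — Ohm's law: I = V / Z_total = (81.7) / (86.2 - j0.3334) = 0.9478 + j0.003666 A.
Step 7 — Convert to polar: |I| = 0.9478 A, ∠I = 0.2°.

I = 0.9478∠0.2° A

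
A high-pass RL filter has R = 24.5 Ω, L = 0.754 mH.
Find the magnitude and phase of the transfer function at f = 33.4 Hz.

Step 1 — Angular frequency: ω = 2π·33.4 = 209.9 rad/s.
Step 2 — Transfer function: H(jω) = jωL/(R + jωL).
Step 3 — Numerator jωL = j·0.1582; denominator R + jωL = 24.5 + j0.1582.
Step 4 — H = 4.171e-05 + j0.006458.
Step 5 — Magnitude: |H| = 0.006458 (-43.8 dB); phase: φ = 89.6°.

|H| = 0.006458 (-43.8 dB), φ = 89.6°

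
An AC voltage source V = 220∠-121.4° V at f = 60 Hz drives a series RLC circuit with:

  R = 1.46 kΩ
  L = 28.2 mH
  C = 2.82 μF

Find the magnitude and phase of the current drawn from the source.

Step 1 — Angular frequency: ω = 2π·f = 2π·60 = 377 rad/s.
Step 2 — Component impedances:
  R: Z = R = 1460 Ω
  L: Z = jωL = j·377·0.0282 = 0 + j10.63 Ω
  C: Z = 1/(jωC) = -j/(ω·C) = 0 - j940.6 Ω
Step 3 — Series combination: Z_total = R + L + C = 1460 - j930 Ω = 1731∠-32.5° Ω.
Step 4 — Source phasor: V = 220∠-121.4° V = -114.6 - j187.8 V.
Step 5 — Ohm's law: I = V / Z_total = (-114.6 - j187.8) / (1460 - j930) = 0.002432 - j0.1271 A.
Step 6 — Convert to polar: |I| = 0.1271 A, ∠I = -88.9°.

I = 0.1271∠-88.9° A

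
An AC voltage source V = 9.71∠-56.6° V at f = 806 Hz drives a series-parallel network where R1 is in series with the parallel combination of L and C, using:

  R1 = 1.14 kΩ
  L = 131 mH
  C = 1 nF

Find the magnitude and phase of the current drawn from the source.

Step 1 — Angular frequency: ω = 2π·f = 2π·806 = 5064 rad/s.
Step 2 — Component impedances:
  R1: Z = R = 1140 Ω
  L: Z = jωL = j·5064·0.131 = 0 + j663.4 Ω
  C: Z = 1/(jωC) = -j/(ω·C) = 0 - j1.975e+05 Ω
Step 3 — Parallel branch: L || C = 1/(1/L + 1/C) = 0 + j665.7 Ω.
Step 4 — Series with R1: Z_total = R1 + (L || C) = 1140 + j665.7 Ω = 1320∠30.3° Ω.
Step 5 — Source phasor: V = 9.71∠-56.6° V = 5.345 - j8.106 V.
Step 6 — Ohm's law: I = V / Z_total = (5.345 - j8.106) / (1140 + j665.7) = 0.0004002 - j0.007345 A.
Step 7 — Convert to polar: |I| = 0.007355 A, ∠I = -86.9°.

I = 0.007355∠-86.9° A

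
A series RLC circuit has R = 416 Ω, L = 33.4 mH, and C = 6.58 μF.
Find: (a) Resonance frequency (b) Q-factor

Step 1 — Resonance condition Im(Z)=0 gives ω₀ = 1/√(LC).
Step 2 — ω₀ = 1/√(0.0334·6.58e-06) = 2133 rad/s.
Step 3 — f₀ = ω₀/(2π) = 339.5 Hz.
Step 4 — Series Q: Q = ω₀L/R = 2133·0.0334/416 = 0.1713.

(a) f₀ = 339.5 Hz  (b) Q = 0.1713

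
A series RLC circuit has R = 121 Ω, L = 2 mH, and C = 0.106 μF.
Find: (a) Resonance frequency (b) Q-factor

Step 1 — Resonance condition Im(Z)=0 gives ω₀ = 1/√(LC).
Step 2 — ω₀ = 1/√(0.002·1.06e-07) = 6.868e+04 rad/s.
Step 3 — f₀ = ω₀/(2π) = 1.093e+04 Hz.
Step 4 — Series Q: Q = ω₀L/R = 6.868e+04·0.002/121 = 1.135.

(a) f₀ = 1.093e+04 Hz  (b) Q = 1.135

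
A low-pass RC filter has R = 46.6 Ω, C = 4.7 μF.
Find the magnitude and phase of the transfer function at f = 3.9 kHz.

Step 1 — Angular frequency: ω = 2π·3900 = 2.45e+04 rad/s.
Step 2 — Transfer function: H(jω) = 1/(1 + jωRC).
Step 3 — Denominator: 1 + jωRC = 1 + j·2.45e+04·46.6·4.7e-06 = 1 + j5.367.
Step 4 — H = 0.03355 - j0.1801.
Step 5 — Magnitude: |H| = 0.1832 (-14.7 dB); phase: φ = -79.4°.

|H| = 0.1832 (-14.7 dB), φ = -79.4°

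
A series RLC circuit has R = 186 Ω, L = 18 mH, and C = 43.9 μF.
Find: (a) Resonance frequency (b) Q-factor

Step 1 — Resonance condition Im(Z)=0 gives ω₀ = 1/√(LC).
Step 2 — ω₀ = 1/√(0.018·4.39e-05) = 1125 rad/s.
Step 3 — f₀ = ω₀/(2π) = 179 Hz.
Step 4 — Series Q: Q = ω₀L/R = 1125·0.018/186 = 0.1089.

(a) f₀ = 179 Hz  (b) Q = 0.1089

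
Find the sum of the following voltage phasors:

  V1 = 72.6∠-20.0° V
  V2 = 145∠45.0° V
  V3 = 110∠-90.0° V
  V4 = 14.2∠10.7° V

Step 1 — Convert each phasor to rectangular form:
  V1 = 72.6·(cos(-20.0°) + j·sin(-20.0°)) = 68.22 - j24.83 V
  V2 = 145·(cos(45.0°) + j·sin(45.0°)) = 102.5 + j102.5 V
  V3 = 110·(cos(-90.0°) + j·sin(-90.0°)) = 0 - j110 V
  V4 = 14.2·(cos(10.7°) + j·sin(10.7°)) = 13.95 + j2.636 V
Step 2 — Sum components: V_total = 184.7 - j29.66 V.
Step 3 — Convert to polar: |V_total| = 187.1 V, ∠V_total = -9.1°.

V_total = 187.1∠-9.1° V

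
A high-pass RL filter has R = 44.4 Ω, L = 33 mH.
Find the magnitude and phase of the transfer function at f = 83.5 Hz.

Step 1 — Angular frequency: ω = 2π·83.5 = 524.6 rad/s.
Step 2 — Transfer function: H(jω) = jωL/(R + jωL).
Step 3 — Numerator jωL = j·17.31; denominator R + jωL = 44.4 + j17.31.
Step 4 — H = 0.132 + j0.3385.
Step 5 — Magnitude: |H| = 0.3633 (-8.8 dB); phase: φ = 68.7°.

|H| = 0.3633 (-8.8 dB), φ = 68.7°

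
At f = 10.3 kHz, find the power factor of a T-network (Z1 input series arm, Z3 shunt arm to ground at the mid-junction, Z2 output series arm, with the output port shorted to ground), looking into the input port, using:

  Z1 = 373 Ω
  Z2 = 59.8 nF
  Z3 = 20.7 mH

Step 1 — Angular frequency: ω = 2π·f = 2π·1.03e+04 = 6.472e+04 rad/s.
Step 2 — Component impedances:
  Z1: Z = R = 373 Ω
  Z2: Z = 1/(jωC) = -j/(ω·C) = 0 - j258.4 Ω
  Z3: Z = jωL = j·6.472e+04·0.0207 = 0 + j1340 Ω
Step 3 — With the output port shorted to ground, the output series arm Z2 runs from the junction to ground; the shunt arm Z3 also runs from the junction to ground. They appear in parallel: Z3 || Z2 = 0 - j320.1 Ω.
Step 4 — Series with input arm Z1: Z_in = Z1 + (Z3 || Z2) = 373 - j320.1 Ω = 491.5∠-40.6° Ω.
Step 5 — Power factor: PF = cos(φ) = Re(Z)/|Z| = 373/491.55 = 0.7588.
Step 6 — Type: Im(Z) = -320.1 ⇒ leading (phase φ = -40.6°).

PF = 0.7588 (leading, φ = -40.6°)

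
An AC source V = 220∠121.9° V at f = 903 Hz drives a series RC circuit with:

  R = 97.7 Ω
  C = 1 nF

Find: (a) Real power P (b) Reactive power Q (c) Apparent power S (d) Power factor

Step 1 — Angular frequency: ω = 2π·f = 2π·903 = 5674 rad/s.
Step 2 — Component impedances:
  R: Z = R = 97.7 Ω
  C: Z = 1/(jωC) = -j/(ω·C) = 0 - j1.763e+05 Ω
Step 3 — Series combination: Z_total = R + C = 97.7 - j1.763e+05 Ω = 1.763e+05∠-90.0° Ω.
Step 4 — Source phasor: V = 220∠121.9° V = -116.3 + j186.8 V.
Step 5 — Current: I = V / Z = -0.00106 - j0.000659 A = 0.001248∠-148.1° A.
Step 6 — Complex power: S = V·I* = 0.0001522 - j0.2746 VA.
Step 7 — Real power: P = Re(S) = 0.0001522 W.
Step 8 — Reactive power: Q = Im(S) = -0.2746 VAR.
Step 9 — Apparent power: |S| = 0.2746 VA.
Step 10 — Power factor: PF = P/|S| = 0.0005543 (leading).

(a) P = 0.0001522 W  (b) Q = -0.2746 VAR  (c) S = 0.2746 VA  (d) PF = 0.0005543 (leading)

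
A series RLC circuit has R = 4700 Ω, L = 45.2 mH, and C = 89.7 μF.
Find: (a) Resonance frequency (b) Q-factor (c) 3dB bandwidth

Step 1 — Resonance: ω₀ = 1/√(LC) = 1/√(0.0452·8.97e-05) = 496.6 rad/s.
Step 2 — f₀ = ω₀/(2π) = 79.04 Hz.
Step 3 — Series Q: Q = ω₀L/R = 496.6·0.0452/4700 = 0.004776.
Step 4 — Bandwidth: Δω = ω₀/Q = 1.04e+05 rad/s; BW = Δω/(2π) = 1.655e+04 Hz.

(a) f₀ = 79.04 Hz  (b) Q = 0.004776  (c) BW = 1.655e+04 Hz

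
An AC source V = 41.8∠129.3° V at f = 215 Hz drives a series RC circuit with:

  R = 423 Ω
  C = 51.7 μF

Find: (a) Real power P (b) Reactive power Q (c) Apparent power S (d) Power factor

Step 1 — Angular frequency: ω = 2π·f = 2π·215 = 1351 rad/s.
Step 2 — Component impedances:
  R: Z = R = 423 Ω
  C: Z = 1/(jωC) = -j/(ω·C) = 0 - j14.32 Ω
Step 3 — Series combination: Z_total = R + C = 423 - j14.32 Ω = 423.2∠-1.9° Ω.
Step 4 — Source phasor: V = 41.8∠129.3° V = -26.48 + j32.35 V.
Step 5 — Current: I = V / Z = -0.0651 + j0.07427 A = 0.09876∠131.2° A.
Step 6 — Complex power: S = V·I* = 4.126 - j0.1397 VA.
Step 7 — Real power: P = Re(S) = 4.126 W.
Step 8 — Reactive power: Q = Im(S) = -0.1397 VAR.
Step 9 — Apparent power: |S| = 4.128 VA.
Step 10 — Power factor: PF = P/|S| = 0.9994 (leading).

(a) P = 4.126 W  (b) Q = -0.1397 VAR  (c) S = 4.128 VA  (d) PF = 0.9994 (leading)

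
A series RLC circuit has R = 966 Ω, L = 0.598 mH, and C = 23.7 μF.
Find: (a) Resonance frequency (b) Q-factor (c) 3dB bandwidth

Step 1 — Resonance: ω₀ = 1/√(LC) = 1/√(0.000598·2.37e-05) = 8400 rad/s.
Step 2 — f₀ = ω₀/(2π) = 1337 Hz.
Step 3 — Series Q: Q = ω₀L/R = 8400·0.000598/966 = 0.0052.
Step 4 — Bandwidth: Δω = ω₀/Q = 1.615e+06 rad/s; BW = Δω/(2π) = 2.571e+05 Hz.

(a) f₀ = 1337 Hz  (b) Q = 0.0052  (c) BW = 2.571e+05 Hz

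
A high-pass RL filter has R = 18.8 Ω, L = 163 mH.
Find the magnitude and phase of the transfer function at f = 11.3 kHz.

Step 1 — Angular frequency: ω = 2π·1.13e+04 = 7.1e+04 rad/s.
Step 2 — Transfer function: H(jω) = jωL/(R + jωL).
Step 3 — Numerator jωL = j·1.157e+04; denominator R + jωL = 18.8 + j1.157e+04.
Step 4 — H = 1 + j0.001624.
Step 5 — Magnitude: |H| = 1 (-0.0 dB); phase: φ = 0.1°.

|H| = 1 (-0.0 dB), φ = 0.1°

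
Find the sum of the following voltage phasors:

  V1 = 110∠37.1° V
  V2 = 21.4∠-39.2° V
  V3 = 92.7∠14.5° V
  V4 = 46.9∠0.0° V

Step 1 — Convert each phasor to rectangular form:
  V1 = 110·(cos(37.1°) + j·sin(37.1°)) = 87.73 + j66.35 V
  V2 = 21.4·(cos(-39.2°) + j·sin(-39.2°)) = 16.58 - j13.53 V
  V3 = 92.7·(cos(14.5°) + j·sin(14.5°)) = 89.75 + j23.21 V
  V4 = 46.9·(cos(0.0°) + j·sin(0.0°)) = 46.9 V
Step 2 — Sum components: V_total = 241 + j76.04 V.
Step 3 — Convert to polar: |V_total| = 252.7 V, ∠V_total = 17.5°.

V_total = 252.7∠17.5° V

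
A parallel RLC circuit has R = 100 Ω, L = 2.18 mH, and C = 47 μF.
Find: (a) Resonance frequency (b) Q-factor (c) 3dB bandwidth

Step 1 — Resonance: ω₀ = 1/√(LC) = 1/√(0.00218·4.7e-05) = 3124 rad/s.
Step 2 — f₀ = ω₀/(2π) = 497.2 Hz.
Step 3 — Parallel Q: Q = R/(ω₀L) = 100/(3124·0.00218) = 14.68.
Step 4 — Bandwidth: Δω = ω₀/Q = 212.8 rad/s; BW = Δω/(2π) = 33.86 Hz.

(a) f₀ = 497.2 Hz  (b) Q = 14.68  (c) BW = 33.86 Hz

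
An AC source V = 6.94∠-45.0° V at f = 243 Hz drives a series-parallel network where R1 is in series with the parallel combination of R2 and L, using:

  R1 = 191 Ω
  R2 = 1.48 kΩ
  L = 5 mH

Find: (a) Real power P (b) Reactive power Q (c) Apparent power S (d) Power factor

Step 1 — Angular frequency: ω = 2π·f = 2π·243 = 1527 rad/s.
Step 2 — Component impedances:
  R1: Z = R = 191 Ω
  R2: Z = R = 1480 Ω
  L: Z = jωL = j·1527·0.005 = 0 + j7.634 Ω
Step 3 — Parallel branch: R2 || L = 1/(1/R2 + 1/L) = 0.03938 + j7.634 Ω.
Step 4 — Series with R1: Z_total = R1 + (R2 || L) = 191 + j7.634 Ω = 191.2∠2.3° Ω.
Step 5 — Source phasor: V = 6.94∠-45.0° V = 4.907 - j4.907 V.
Step 6 — Current: I = V / Z = 0.02462 - j0.02667 A = 0.0363∠-47.3° A.
Step 7 — Complex power: S = V·I* = 0.2517 + j0.01006 VA.
Step 8 — Real power: P = Re(S) = 0.2517 W.
Step 9 — Reactive power: Q = Im(S) = 0.01006 VAR.
Step 10 — Apparent power: |S| = 0.2519 VA.
Step 11 — Power factor: PF = P/|S| = 0.9992 (lagging).

(a) P = 0.2517 W  (b) Q = 0.01006 VAR  (c) S = 0.2519 VA  (d) PF = 0.9992 (lagging)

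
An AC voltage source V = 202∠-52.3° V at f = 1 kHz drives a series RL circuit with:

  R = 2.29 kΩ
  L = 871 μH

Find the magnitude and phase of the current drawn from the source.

Step 1 — Angular frequency: ω = 2π·f = 2π·1000 = 6283 rad/s.
Step 2 — Component impedances:
  R: Z = R = 2290 Ω
  L: Z = jωL = j·6283·0.000871 = 0 + j5.473 Ω
Step 3 — Series combination: Z_total = R + L = 2290 + j5.473 Ω = 2290∠0.1° Ω.
Step 4 — Source phasor: V = 202∠-52.3° V = 123.5 - j159.8 V.
Step 5 — Ohm's law: I = V / Z_total = (123.5 - j159.8) / (2290 + j5.473) = 0.05378 - j0.06992 A.
Step 6 — Convert to polar: |I| = 0.08821 A, ∠I = -52.4°.

I = 0.08821∠-52.4° A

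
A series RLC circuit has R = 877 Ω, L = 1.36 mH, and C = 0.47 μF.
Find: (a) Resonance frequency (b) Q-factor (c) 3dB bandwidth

Step 1 — Resonance: ω₀ = 1/√(LC) = 1/√(0.00136·4.7e-07) = 3.955e+04 rad/s.
Step 2 — f₀ = ω₀/(2π) = 6295 Hz.
Step 3 — Series Q: Q = ω₀L/R = 3.955e+04·0.00136/877 = 0.06134.
Step 4 — Bandwidth: Δω = ω₀/Q = 6.449e+05 rad/s; BW = Δω/(2π) = 1.026e+05 Hz.

(a) f₀ = 6295 Hz  (b) Q = 0.06134  (c) BW = 1.026e+05 Hz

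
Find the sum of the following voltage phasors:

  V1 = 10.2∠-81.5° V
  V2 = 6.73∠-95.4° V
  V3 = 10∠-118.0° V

Step 1 — Convert each phasor to rectangular form:
  V1 = 10.2·(cos(-81.5°) + j·sin(-81.5°)) = 1.508 - j10.09 V
  V2 = 6.73·(cos(-95.4°) + j·sin(-95.4°)) = -0.6333 - j6.7 V
  V3 = 10·(cos(-118.0°) + j·sin(-118.0°)) = -4.695 - j8.829 V
Step 2 — Sum components: V_total = -3.82 - j25.62 V.
Step 3 — Convert to polar: |V_total| = 25.9 V, ∠V_total = -98.5°.

V_total = 25.9∠-98.5° V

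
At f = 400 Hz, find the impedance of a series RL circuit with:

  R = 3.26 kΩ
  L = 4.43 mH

Step 1 — Angular frequency: ω = 2π·f = 2π·400 = 2513 rad/s.
Step 2 — Component impedances:
  R: Z = R = 3260 Ω
  L: Z = jωL = j·2513·0.00443 = 0 + j11.13 Ω
Step 3 — Series combination: Z_total = R + L = 3260 + j11.13 Ω = 3260∠0.2° Ω.

Z = 3260 + j11.13 Ω = 3260∠0.2° Ω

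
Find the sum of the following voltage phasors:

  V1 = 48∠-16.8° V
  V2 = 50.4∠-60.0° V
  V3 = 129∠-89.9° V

Step 1 — Convert each phasor to rectangular form:
  V1 = 48·(cos(-16.8°) + j·sin(-16.8°)) = 45.95 - j13.87 V
  V2 = 50.4·(cos(-60.0°) + j·sin(-60.0°)) = 25.2 - j43.65 V
  V3 = 129·(cos(-89.9°) + j·sin(-89.9°)) = 0.2251 - j129 V
Step 2 — Sum components: V_total = 71.38 - j186.5 V.
Step 3 — Convert to polar: |V_total| = 199.7 V, ∠V_total = -69.1°.

V_total = 199.7∠-69.1° V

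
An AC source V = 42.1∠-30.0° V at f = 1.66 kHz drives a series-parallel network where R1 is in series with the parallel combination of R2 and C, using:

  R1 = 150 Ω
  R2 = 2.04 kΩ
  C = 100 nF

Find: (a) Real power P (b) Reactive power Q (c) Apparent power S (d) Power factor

Step 1 — Angular frequency: ω = 2π·f = 2π·1660 = 1.043e+04 rad/s.
Step 2 — Component impedances:
  R1: Z = R = 150 Ω
  R2: Z = R = 2040 Ω
  C: Z = 1/(jωC) = -j/(ω·C) = 0 - j958.8 Ω
Step 3 — Parallel branch: R2 || C = 1/(1/R2 + 1/C) = 369.1 - j785.3 Ω.
Step 4 — Series with R1: Z_total = R1 + (R2 || C) = 519.1 - j785.3 Ω = 941.4∠-56.5° Ω.
Step 5 — Source phasor: V = 42.1∠-30.0° V = 36.46 - j21.05 V.
Step 6 — Current: I = V / Z = 0.04001 + j0.01998 A = 0.04472∠26.5° A.
Step 7 — Complex power: S = V·I* = 1.038 - j1.571 VA.
Step 8 — Real power: P = Re(S) = 1.038 W.
Step 9 — Reactive power: Q = Im(S) = -1.571 VAR.
Step 10 — Apparent power: |S| = 1.883 VA.
Step 11 — Power factor: PF = P/|S| = 0.5514 (leading).

(a) P = 1.038 W  (b) Q = -1.571 VAR  (c) S = 1.883 VA  (d) PF = 0.5514 (leading)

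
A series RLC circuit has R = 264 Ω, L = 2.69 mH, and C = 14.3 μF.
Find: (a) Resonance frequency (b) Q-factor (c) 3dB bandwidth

Step 1 — Resonance condition Im(Z)=0 gives ω₀ = 1/√(LC).
Step 2 — ω₀ = 1/√(0.00269·1.43e-05) = 5099 rad/s.
Step 3 — f₀ = ω₀/(2π) = 811.5 Hz.
Step 4 — Series Q: Q = ω₀L/R = 5099·0.00269/264 = 0.05195.
Step 5 — 3dB bandwidth: Δω = ω₀/Q = 9.814e+04 rad/s; BW = Δω/(2π) = 1.562e+04 Hz.

(a) f₀ = 811.5 Hz  (b) Q = 0.05195  (c) BW = 1.562e+04 Hz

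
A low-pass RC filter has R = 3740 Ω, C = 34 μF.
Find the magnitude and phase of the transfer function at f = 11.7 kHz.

Step 1 — Angular frequency: ω = 2π·1.17e+04 = 7.351e+04 rad/s.
Step 2 — Transfer function: H(jω) = 1/(1 + jωRC).
Step 3 — Denominator: 1 + jωRC = 1 + j·7.351e+04·3740·3.4e-05 = 1 + j9348.
Step 4 — H = 1.144e-08 - j0.000107.
Step 5 — Magnitude: |H| = 0.000107 (-79.4 dB); phase: φ = -90.0°.

|H| = 0.000107 (-79.4 dB), φ = -90.0°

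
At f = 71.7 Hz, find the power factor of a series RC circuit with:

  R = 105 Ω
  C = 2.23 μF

Step 1 — Angular frequency: ω = 2π·f = 2π·71.7 = 450.5 rad/s.
Step 2 — Component impedances:
  R: Z = R = 105 Ω
  C: Z = 1/(jωC) = -j/(ω·C) = 0 - j995.4 Ω
Step 3 — Series combination: Z_total = R + C = 105 - j995.4 Ω = 1001∠-84.0° Ω.
Step 4 — Power factor: PF = cos(φ) = Re(Z)/|Z| = 105/1001 = 0.1049.
Step 5 — Type: Im(Z) = -995.4 ⇒ leading (phase φ = -84.0°).

PF = 0.1049 (leading, φ = -84.0°)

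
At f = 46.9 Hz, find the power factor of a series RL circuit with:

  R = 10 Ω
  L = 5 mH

Step 1 — Angular frequency: ω = 2π·f = 2π·46.9 = 294.7 rad/s.
Step 2 — Component impedances:
  R: Z = R = 10 Ω
  L: Z = jωL = j·294.7·0.005 = 0 + j1.473 Ω
Step 3 — Series combination: Z_total = R + L = 10 + j1.473 Ω = 10.11∠8.4° Ω.
Step 4 — Power factor: PF = cos(φ) = Re(Z)/|Z| = 10/10.108 = 0.9893.
Step 5 — Type: Im(Z) = 1.473 ⇒ lagging (phase φ = 8.4°).

PF = 0.9893 (lagging, φ = 8.4°)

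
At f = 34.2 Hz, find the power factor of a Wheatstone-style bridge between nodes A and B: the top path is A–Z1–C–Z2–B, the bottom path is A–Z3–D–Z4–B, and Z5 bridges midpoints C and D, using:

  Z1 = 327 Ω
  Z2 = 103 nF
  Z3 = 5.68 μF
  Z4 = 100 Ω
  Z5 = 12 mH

Step 1 — Angular frequency: ω = 2π·f = 2π·34.2 = 214.9 rad/s.
Step 2 — Component impedances:
  Z1: Z = R = 327 Ω
  Z2: Z = 1/(jωC) = -j/(ω·C) = 0 - j4.518e+04 Ω
  Z3: Z = 1/(jωC) = -j/(ω·C) = 0 - j819.3 Ω
  Z4: Z = R = 100 Ω
  Z5: Z = jωL = j·214.9·0.012 = 0 + j2.579 Ω
Step 3 — Bridge requires nodal analysis (the Z5 bridge couples midpoints C and D, so the two paths cannot be reduced to a simple series/parallel combination). Setting node B to ground and injecting 1 A at node A, the 3-node admittance system at A, C, D solves to V_A = Z_AB = 383.6 - j111.2 Ω = 399.4∠-16.2° Ω.
Step 4 — Power factor: PF = cos(φ) = Re(Z)/|Z| = 383.61/399.4 = 0.9605.
Step 5 — Type: Im(Z) = -111.2 ⇒ leading (phase φ = -16.2°).

PF = 0.9605 (leading, φ = -16.2°)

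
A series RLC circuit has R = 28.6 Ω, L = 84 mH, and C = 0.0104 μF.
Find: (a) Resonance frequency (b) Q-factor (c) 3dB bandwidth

Step 1 — Resonance: ω₀ = 1/√(LC) = 1/√(0.084·1.04e-08) = 3.383e+04 rad/s.
Step 2 — f₀ = ω₀/(2π) = 5385 Hz.
Step 3 — Series Q: Q = ω₀L/R = 3.383e+04·0.084/28.6 = 99.37.
Step 4 — Bandwidth: Δω = ω₀/Q = 340.5 rad/s; BW = Δω/(2π) = 54.19 Hz.

(a) f₀ = 5385 Hz  (b) Q = 99.37  (c) BW = 54.19 Hz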